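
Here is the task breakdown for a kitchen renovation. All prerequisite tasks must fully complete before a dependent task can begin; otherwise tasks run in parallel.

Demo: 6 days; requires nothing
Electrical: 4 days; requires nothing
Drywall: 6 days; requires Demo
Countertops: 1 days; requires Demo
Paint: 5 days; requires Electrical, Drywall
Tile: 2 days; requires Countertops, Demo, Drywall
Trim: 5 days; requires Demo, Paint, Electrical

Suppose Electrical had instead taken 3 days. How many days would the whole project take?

22

Critical path before the change: Demo→Drywall→Paint→Trim = 6+6+5+5 = 22 giving 22 days.
The longest path through Electrical is only 14 days, so Electrical has float 8.
That remains the longest chain; total 22 days.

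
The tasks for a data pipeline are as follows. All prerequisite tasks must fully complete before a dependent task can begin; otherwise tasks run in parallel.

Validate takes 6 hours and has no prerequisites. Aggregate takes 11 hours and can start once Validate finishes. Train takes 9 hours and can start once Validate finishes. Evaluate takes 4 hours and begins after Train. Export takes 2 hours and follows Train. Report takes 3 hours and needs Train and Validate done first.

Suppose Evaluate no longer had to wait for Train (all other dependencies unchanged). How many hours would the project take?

18

Before: longest chain Validate→Train→Evaluate = 6+9+4 = 19, finish 19.
Without Train→Evaluate, Evaluate's earliest start moves from 15 to 0.
New critical path: Validate→Train→Report = 6+9+3 = 18 ⇒ 18 hours.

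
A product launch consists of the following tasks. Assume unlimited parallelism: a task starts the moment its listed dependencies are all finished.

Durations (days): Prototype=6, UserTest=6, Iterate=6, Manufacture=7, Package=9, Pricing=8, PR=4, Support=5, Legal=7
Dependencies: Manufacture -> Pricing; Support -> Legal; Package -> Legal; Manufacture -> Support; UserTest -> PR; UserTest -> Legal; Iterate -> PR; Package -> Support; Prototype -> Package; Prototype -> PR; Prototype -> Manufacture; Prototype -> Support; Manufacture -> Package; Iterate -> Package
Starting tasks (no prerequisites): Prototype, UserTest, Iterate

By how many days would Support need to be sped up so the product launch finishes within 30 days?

Current finish: 34 days; target: 30.
Support is on every critical path, so each day cut from Support cuts the finish by one (this holds down to a finish of 30).
Need 34 − 30 = 4 days off Support → Support becomes 1 day, finish becomes 30.

4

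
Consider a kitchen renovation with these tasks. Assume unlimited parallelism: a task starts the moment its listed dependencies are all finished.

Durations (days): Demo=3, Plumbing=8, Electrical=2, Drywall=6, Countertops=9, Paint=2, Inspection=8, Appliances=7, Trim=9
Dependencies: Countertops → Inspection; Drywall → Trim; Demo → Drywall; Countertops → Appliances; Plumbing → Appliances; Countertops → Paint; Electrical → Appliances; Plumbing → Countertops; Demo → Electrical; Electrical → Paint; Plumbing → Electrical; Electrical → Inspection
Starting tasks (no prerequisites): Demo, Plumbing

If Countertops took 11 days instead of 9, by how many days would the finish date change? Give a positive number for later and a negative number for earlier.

Baseline: Plumbing→Countertops→Inspection = 8+9+8 = 25 → 25 days.
Countertops is on the critical path; changing it to 11 makes that path 27 days.
The critical path is still Plumbing→Countertops→Inspection; finish is now 27 days.
Change in finish: 27 − 25 = +2 days.

2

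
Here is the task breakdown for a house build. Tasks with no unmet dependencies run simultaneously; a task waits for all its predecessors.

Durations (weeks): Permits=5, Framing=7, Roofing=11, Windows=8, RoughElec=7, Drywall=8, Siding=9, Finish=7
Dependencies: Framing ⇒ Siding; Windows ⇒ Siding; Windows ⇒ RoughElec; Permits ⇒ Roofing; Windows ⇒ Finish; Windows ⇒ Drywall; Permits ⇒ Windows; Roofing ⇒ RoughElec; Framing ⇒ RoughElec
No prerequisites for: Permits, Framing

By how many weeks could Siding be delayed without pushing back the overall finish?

1

Critical path: Permits→Roofing→RoughElec = 5+11+7 = 23, so the finish is 23 weeks.
Longest path through Siding: 22 weeks (earliest finish 22, latest finish 23).
Float = 23 − 22 = 1.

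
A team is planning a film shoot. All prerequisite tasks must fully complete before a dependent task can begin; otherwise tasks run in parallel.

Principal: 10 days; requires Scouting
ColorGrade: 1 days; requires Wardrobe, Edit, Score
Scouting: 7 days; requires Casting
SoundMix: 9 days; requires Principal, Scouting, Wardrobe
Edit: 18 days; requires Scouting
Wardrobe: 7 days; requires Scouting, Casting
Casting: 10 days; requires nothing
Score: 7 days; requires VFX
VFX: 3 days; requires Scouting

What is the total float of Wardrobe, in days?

The longest chain is Casting→Scouting→Principal→SoundMix = 10+7+10+9 = 36; overall finish 36 days.
The longest chain containing Wardrobe totals 33 days.
Float = 36 − 33 = 3.

3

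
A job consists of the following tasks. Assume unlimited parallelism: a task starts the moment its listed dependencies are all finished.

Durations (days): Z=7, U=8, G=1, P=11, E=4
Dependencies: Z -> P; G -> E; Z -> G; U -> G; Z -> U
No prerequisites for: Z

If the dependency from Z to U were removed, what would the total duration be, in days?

Original critical path: Z→U→G→E = 7+8+1+4 = 20 ⇒ 20 days.
Without Z→U, U's earliest start moves from 7 to 0.
The longest chain is now Z→P = 7+11 = 18, so the schedule takes 18 days.

18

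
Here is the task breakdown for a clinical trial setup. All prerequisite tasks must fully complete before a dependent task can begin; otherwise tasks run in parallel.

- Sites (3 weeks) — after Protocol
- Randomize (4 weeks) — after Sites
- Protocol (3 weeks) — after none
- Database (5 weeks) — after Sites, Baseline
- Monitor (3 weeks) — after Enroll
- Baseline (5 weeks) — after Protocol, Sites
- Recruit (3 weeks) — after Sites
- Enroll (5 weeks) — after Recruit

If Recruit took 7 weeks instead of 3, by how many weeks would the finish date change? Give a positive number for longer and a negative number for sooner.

4

The binding path is Protocol→Sites→Recruit→Enroll→Monitor = 3+3+3+5+3 = 17; finish at 17 weeks.
Recruit lies on that path, so at 7 weeks the path becomes 21 weeks.
No other chain overtakes it, so the finish is 21 weeks.
Change in finish: 21 − 17 = +4 weeks.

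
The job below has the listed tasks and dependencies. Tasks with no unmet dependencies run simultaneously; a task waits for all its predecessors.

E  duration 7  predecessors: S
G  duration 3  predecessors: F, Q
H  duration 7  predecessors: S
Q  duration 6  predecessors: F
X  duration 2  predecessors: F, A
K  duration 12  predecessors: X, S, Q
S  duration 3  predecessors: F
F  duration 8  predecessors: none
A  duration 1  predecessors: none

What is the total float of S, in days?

3

The longest chain is F→Q→K = 8+6+12 = 26; overall finish 26 days.
The longest chain containing S totals 23 days.
Slack of S = 11 − 8 = 3 days.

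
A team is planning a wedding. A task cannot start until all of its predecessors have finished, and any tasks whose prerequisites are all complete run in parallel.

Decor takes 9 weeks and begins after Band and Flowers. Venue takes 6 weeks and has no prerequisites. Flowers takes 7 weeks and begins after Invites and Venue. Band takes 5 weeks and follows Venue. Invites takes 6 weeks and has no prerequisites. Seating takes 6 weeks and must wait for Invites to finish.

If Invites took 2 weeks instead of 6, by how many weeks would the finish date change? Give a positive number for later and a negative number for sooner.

0

Actual critical path: Invites→Flowers→Decor = 6+7+9 = 22 ⇒ 22 weeks.
Invites lies on that path, so at 2 weeks the path becomes 18 weeks.
Now Venue→Flowers→Decor = 6+7+9 = 22 is longest, so the finish becomes 22 weeks.
Change in finish: 22 − 22 = +0 weeks.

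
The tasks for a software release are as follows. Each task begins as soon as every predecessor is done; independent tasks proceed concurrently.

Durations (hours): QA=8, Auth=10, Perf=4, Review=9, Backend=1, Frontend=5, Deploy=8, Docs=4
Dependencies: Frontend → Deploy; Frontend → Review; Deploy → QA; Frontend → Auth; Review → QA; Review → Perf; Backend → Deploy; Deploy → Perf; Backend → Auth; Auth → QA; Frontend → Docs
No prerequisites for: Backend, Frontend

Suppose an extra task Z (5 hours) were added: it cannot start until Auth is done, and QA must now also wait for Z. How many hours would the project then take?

Originally the project takes 23 hours.
With Z inserted, QA now waits for max(Auth, Review, Deploy, Z).
New critical path: Frontend→Auth→Z→QA = 5+10+5+8 = 28 ⇒ 28 hours.

28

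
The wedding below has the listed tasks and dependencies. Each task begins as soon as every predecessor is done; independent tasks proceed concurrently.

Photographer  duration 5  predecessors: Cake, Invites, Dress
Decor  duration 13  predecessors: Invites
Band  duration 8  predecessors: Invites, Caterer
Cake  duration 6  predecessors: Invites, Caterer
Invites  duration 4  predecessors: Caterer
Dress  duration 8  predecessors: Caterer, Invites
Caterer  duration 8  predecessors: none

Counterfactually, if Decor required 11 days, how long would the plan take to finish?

As given, the longest chain is Caterer→Invites→Decor = 8+4+13 = 25, so the finish is 25 days.
Since Decor is critical, the -2 change carries straight to that chain (now 23 days).
Now Caterer→Invites→Dress→Photographer = 8+4+8+5 = 25 is longest, so the finish becomes 25 days.

25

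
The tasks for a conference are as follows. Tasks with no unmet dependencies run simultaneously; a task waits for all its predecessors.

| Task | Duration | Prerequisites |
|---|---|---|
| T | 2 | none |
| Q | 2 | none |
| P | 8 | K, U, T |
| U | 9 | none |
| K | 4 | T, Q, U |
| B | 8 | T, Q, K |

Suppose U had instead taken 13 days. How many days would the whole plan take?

The binding path is U→K→P = 9+4+8 = 21; finish at 21 days.
Since U is critical, the +4 change carries straight to that chain (now 25 days).
No other chain overtakes it, so the finish is 25 days.

25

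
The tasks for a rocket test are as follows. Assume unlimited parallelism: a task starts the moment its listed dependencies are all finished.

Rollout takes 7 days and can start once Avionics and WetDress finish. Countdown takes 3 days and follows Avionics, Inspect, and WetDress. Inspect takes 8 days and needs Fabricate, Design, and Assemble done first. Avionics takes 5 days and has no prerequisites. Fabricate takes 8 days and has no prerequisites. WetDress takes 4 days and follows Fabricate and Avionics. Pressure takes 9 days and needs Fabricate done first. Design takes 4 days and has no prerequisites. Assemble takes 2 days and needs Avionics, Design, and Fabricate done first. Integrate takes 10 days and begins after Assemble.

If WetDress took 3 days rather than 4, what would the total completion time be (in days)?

21

The binding path is Fabricate→Assemble→Inspect→Countdown = 8+2+8+3 = 21; finish at 21 days.
WetDress has 2 days of float (longest path through it is 19).
The critical path is still Fabricate→Assemble→Inspect→Countdown; finish is now 21 days.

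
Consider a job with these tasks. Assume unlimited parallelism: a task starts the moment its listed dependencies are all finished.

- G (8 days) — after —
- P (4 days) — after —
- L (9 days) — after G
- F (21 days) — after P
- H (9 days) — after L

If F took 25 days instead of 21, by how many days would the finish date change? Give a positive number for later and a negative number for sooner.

3

Baseline: G→L→H = 8+9+9 = 26 → 26 days.
F is off the critical path — its longest chain is 25 days, giving 1 of slack.
The binding chain switches to P→F = 4+25 = 29; finish 29 days.
Change in finish: 29 − 26 = +3 days.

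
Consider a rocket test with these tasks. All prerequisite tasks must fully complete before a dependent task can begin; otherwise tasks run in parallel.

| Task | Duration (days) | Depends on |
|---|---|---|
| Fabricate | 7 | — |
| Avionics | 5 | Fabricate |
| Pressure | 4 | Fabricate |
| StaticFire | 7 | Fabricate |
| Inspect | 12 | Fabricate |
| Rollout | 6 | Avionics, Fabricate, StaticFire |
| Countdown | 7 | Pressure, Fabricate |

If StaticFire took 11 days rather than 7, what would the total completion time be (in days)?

Critical path before the change: Fabricate→StaticFire→Rollout = 7+7+6 = 20 giving 20 days.
StaticFire lies on that path, so at 11 days the path becomes 24 days.
The critical path is still Fabricate→StaticFire→Rollout; finish is now 24 days.

24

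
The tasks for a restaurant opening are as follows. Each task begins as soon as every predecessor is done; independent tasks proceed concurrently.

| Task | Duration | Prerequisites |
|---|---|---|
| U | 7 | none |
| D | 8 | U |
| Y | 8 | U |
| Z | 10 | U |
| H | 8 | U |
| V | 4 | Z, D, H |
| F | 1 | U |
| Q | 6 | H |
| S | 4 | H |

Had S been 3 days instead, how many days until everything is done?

Baseline: U→Z→V = 7+10+4 = 21 → 21 days.
S has 2 days of float (longest path through it is 19).
No other chain overtakes it, so the finish is 21 days.

21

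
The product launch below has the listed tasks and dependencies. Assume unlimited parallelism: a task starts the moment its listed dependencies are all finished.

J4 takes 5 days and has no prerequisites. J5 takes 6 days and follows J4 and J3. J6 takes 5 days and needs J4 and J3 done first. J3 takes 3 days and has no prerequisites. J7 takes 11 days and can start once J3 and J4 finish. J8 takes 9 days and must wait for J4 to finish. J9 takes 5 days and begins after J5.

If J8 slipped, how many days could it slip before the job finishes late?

2

Critical path: J4→J5→J9 = 5+6+5 = 16, so the finish is 16 days.
Longest path through J8: 14 days (earliest finish 14, latest finish 16).
So J8 can slip 16 − 14 = 2 days.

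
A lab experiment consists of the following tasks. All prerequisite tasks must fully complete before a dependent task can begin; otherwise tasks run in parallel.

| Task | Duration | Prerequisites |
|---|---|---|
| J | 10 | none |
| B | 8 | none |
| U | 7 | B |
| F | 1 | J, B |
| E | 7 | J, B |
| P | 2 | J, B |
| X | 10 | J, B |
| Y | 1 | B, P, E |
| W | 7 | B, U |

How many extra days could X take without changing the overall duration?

2

Critical path: B→U→W = 8+7+7 = 22, so the finish is 22 days.
X finishes as early as 20 and must finish by 22.
Slack of X = 12 − 10 = 2 days.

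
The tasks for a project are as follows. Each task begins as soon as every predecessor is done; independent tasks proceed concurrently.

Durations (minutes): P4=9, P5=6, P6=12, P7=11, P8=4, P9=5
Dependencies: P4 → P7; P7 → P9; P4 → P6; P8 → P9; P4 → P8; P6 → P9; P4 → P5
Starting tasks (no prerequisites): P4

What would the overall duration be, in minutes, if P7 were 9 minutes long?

26

As given, the longest chain is P4→P6→P9 = 9+12+5 = 26, so the finish is 26 minutes.
The longest path through P7 is only 25 minutes, so P7 has float 1.
That remains the longest chain; total 26 minutes.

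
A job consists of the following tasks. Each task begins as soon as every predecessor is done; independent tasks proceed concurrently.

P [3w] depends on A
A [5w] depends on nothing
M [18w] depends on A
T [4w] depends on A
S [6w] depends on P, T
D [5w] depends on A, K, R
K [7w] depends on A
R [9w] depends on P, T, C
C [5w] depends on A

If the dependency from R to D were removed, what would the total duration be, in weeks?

23

With the dependency in place, A→C→R→D = 5+5+9+5 = 24 sets the finish at 24 weeks.
Without R→D, D's earliest start moves from 19 to 12.
New critical path: A→M = 5+18 = 23 ⇒ 23 weeks.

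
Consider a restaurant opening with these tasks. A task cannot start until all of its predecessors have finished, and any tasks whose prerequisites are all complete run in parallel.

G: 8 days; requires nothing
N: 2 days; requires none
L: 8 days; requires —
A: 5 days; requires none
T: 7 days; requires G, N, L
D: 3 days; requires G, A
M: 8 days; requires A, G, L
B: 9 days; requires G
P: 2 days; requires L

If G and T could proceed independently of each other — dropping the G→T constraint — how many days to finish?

17

Before: longest chain G→B = 8+9 = 17, finish 17.
Dropping G→T doesn't change T's earliest start (8); another predecessor still binds.
New critical path: G→B = 8+9 = 17 ⇒ 17 days.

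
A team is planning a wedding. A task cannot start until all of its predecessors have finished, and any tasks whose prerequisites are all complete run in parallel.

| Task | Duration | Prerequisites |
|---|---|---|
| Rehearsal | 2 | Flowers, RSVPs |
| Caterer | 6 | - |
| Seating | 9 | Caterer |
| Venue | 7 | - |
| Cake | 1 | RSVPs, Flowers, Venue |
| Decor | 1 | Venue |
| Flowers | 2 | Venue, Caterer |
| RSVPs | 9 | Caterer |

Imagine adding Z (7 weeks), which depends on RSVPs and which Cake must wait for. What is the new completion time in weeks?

23

Originally the schedule takes 17 weeks.
With Z inserted, Cake now waits for max(RSVPs, Flowers, Venue, Z).
New critical path: Caterer→RSVPs→Z→Cake = 6+9+7+1 = 23 ⇒ 23 weeks.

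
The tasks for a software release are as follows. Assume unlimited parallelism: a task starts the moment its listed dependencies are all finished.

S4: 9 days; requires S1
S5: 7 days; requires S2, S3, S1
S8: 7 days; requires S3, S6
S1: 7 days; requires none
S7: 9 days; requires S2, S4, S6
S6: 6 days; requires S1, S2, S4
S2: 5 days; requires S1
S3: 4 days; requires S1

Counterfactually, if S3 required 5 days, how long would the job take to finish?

31

Actual critical path: S1→S4→S6→S7 = 7+9+6+9 = 31 ⇒ 31 days.
The longest path through S3 is only 18 days, so S3 has float 13.
The critical path is still S1→S4→S6→S7; finish is now 31 days.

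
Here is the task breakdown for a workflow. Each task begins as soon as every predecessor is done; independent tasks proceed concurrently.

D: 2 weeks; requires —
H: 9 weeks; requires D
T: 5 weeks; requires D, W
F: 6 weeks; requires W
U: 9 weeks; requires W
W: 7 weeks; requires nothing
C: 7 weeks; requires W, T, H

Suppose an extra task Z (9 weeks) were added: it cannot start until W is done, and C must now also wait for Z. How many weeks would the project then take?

23

Originally the project takes 19 weeks.
With Z inserted, C now waits for max(W, T, H, Z).
New critical path: W→Z→C = 7+9+7 = 23 ⇒ 23 weeks.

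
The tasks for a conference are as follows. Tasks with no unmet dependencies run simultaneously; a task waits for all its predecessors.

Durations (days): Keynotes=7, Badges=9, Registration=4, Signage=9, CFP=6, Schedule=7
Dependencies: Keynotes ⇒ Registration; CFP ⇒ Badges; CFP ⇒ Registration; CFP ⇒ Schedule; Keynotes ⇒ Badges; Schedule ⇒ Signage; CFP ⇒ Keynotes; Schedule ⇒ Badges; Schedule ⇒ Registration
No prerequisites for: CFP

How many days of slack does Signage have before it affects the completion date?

The longest chain is CFP→Schedule→Badges = 6+7+9 = 22; overall finish 22 days.
Longest path through Signage: 22 days (earliest finish 22, latest finish 22).
So Signage can slip 22 − 22 = 0 days.

0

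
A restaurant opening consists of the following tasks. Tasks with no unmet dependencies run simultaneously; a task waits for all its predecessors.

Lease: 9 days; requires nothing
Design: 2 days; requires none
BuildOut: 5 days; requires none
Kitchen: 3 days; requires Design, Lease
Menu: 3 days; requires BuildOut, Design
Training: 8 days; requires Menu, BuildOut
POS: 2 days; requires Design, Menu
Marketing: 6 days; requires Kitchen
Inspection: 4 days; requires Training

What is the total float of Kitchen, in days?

2

The longest chain is BuildOut→Menu→Training→Inspection = 5+3+8+4 = 20; overall finish 20 days.
Kitchen finishes as early as 12 and must finish by 14.
Float = 20 − 18 = 2.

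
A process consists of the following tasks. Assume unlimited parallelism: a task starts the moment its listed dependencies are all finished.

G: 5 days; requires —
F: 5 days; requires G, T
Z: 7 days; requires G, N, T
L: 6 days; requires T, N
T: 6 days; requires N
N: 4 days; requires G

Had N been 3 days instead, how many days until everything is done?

Baseline: G→N→T→Z = 5+4+6+7 = 22 → 22 days.
N lies on that path, so at 3 days the path becomes 21 days.
No other chain overtakes it, so the finish is 21 days.

21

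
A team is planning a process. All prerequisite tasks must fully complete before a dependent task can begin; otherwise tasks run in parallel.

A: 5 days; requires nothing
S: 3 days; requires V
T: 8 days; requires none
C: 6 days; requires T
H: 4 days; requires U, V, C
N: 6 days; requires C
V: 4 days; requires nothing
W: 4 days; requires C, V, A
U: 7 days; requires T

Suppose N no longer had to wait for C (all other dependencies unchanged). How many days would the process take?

19

With the dependency in place, T→C→N = 8+6+6 = 20 sets the finish at 20 days.
Without C→N, N's earliest start moves from 14 to 0.
After: T→U→H = 8+7+4 = 19 → 19 days.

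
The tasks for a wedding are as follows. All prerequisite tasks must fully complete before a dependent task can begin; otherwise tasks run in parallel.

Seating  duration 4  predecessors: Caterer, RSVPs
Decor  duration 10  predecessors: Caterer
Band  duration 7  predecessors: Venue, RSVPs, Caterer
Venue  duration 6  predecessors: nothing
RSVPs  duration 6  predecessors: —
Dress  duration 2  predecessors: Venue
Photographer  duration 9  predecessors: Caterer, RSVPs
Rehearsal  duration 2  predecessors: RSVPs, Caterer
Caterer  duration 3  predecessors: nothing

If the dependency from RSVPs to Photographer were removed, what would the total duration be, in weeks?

13

Original critical path: RSVPs→Photographer = 6+9 = 15 ⇒ 15 weeks.
Without RSVPs→Photographer, Photographer's earliest start moves from 6 to 3.
The longest chain is now Venue→Band = 6+7 = 13, so the wedding takes 13 weeks.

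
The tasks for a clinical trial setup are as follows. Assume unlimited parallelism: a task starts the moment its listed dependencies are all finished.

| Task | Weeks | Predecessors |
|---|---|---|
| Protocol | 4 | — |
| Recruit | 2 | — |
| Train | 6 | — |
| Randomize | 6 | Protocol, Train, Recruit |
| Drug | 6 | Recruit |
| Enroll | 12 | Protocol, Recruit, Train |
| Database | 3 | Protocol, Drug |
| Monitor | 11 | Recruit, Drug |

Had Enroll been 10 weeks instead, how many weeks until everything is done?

Actual critical path: Recruit→Drug→Monitor = 2+6+11 = 19 ⇒ 19 weeks.
Enroll is off the critical path — its longest chain is 18 weeks, giving 1 of slack.
That remains the longest chain; total 19 weeks.

19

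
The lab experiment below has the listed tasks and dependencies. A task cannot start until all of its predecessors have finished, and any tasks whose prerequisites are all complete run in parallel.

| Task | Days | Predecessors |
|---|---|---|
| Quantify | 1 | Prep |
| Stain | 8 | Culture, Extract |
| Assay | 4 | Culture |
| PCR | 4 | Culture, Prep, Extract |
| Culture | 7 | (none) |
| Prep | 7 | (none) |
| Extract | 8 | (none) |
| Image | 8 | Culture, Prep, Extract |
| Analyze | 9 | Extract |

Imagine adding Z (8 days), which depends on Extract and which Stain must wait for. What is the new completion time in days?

24

Originally the project takes 17 days.
With Z inserted, Stain now waits for max(Culture, Extract, Z).
New critical path: Extract→Z→Stain = 8+8+8 = 24 ⇒ 24 days.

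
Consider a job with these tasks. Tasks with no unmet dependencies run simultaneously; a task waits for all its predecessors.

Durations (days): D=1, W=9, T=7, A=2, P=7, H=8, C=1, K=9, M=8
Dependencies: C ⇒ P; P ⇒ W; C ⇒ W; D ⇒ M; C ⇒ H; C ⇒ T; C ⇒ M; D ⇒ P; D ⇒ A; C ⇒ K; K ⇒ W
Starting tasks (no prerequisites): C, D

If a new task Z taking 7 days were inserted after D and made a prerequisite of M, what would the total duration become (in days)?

19

Originally the job takes 19 days.
With Z inserted, M now waits for max(C, D, Z).
New critical path: C→K→W = 1+9+9 = 19 ⇒ 19 days.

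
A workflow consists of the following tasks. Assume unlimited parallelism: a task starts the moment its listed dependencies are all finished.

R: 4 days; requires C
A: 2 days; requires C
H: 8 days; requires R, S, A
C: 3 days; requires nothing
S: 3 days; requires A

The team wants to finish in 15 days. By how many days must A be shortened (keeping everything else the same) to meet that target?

Current finish: 16 days; target: 15.
A is on every critical path, so each day cut from A cuts the finish by one (this holds down to a finish of 15).
Need 16 − 15 = 1 day off A → A becomes 1 day, finish becomes 15.

1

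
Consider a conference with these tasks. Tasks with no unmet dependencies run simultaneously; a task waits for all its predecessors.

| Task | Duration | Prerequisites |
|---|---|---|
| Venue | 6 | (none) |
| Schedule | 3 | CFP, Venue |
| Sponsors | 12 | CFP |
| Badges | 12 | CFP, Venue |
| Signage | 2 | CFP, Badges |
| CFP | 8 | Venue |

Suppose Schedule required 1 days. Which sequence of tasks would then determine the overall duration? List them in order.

Critical path before the change: Venue→CFP→Badges→Signage = 6+8+12+2 = 28 giving 28 days.
Schedule is off the critical path — its longest chain is 17 days, giving 11 of slack.
The critical path is still Venue→CFP→Badges→Signage; finish is now 28 days.

Venue, CFP, Badges, Signage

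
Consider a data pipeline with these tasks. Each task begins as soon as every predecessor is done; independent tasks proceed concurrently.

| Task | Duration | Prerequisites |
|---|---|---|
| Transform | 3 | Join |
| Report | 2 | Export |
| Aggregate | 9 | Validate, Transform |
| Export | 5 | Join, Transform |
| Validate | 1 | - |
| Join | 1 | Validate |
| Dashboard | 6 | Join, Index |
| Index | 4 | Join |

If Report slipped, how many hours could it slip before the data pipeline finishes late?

2

Critical path: Validate→Join→Transform→Aggregate = 1+1+3+9 = 14, so the finish is 14 hours.
Longest path through Report: 12 hours (earliest finish 12, latest finish 14).
So Report can slip 14 − 12 = 2 hours.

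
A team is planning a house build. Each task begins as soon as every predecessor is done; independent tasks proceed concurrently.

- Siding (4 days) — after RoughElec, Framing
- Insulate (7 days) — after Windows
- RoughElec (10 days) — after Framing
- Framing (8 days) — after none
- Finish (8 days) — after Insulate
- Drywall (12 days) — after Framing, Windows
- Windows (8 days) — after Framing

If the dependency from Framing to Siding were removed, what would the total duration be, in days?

31

With the dependency in place, Framing→Windows→Insulate→Finish = 8+8+7+8 = 31 sets the finish at 31 days.
Dropping Framing→Siding doesn't change Siding's earliest start (18); another predecessor still binds.
The longest chain is now Framing→Windows→Insulate→Finish = 8+8+7+8 = 31, so the house build takes 31 days.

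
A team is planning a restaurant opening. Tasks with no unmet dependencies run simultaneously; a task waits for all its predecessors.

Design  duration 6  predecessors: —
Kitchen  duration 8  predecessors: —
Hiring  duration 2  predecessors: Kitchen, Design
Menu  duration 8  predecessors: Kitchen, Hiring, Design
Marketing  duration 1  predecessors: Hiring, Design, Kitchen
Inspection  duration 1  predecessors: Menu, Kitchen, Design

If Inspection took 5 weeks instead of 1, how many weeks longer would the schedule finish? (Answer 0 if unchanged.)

Critical path before the change: Kitchen→Hiring→Menu→Inspection = 8+2+8+1 = 19 giving 19 weeks.
Inspection is on the critical path; changing it to 5 makes that path 23 weeks.
No other chain overtakes it, so the finish is 23 weeks.
Change in finish: 23 − 19 = +4 weeks.

4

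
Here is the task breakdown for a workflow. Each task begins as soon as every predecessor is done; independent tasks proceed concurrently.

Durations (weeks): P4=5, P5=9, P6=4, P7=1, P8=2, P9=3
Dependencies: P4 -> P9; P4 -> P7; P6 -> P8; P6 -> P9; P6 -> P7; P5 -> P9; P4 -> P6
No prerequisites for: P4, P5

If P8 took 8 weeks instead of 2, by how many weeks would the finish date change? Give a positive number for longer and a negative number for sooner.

5

As given, the longest chain is P4→P6→P9 = 5+4+3 = 12, so the finish is 12 weeks.
The longest path through P8 is only 11 weeks, so P8 has float 1.
The binding chain switches to P4→P6→P8 = 5+4+8 = 17; finish 17 weeks.
Change in finish: 17 − 12 = +5 weeks.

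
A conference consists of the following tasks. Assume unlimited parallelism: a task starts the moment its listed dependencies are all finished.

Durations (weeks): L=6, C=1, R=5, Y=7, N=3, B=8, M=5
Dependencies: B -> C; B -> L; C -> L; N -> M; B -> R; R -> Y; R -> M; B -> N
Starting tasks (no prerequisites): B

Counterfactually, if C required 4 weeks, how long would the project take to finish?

As given, the longest chain is B→R→Y = 8+5+7 = 20, so the finish is 20 weeks.
C is off the critical path — its longest chain is 15 weeks, giving 5 of slack.
The critical path is still B→R→Y; finish is now 20 weeks.

20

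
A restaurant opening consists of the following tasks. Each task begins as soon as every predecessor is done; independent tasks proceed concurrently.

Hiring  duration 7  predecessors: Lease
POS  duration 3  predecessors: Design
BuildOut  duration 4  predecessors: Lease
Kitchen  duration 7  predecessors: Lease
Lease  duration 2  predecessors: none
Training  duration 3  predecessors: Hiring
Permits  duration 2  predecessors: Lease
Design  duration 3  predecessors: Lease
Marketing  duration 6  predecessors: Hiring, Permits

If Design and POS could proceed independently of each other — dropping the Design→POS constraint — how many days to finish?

Before: longest chain Lease→Hiring→Marketing = 2+7+6 = 15, finish 15.
Without Design→POS, POS's earliest start moves from 5 to 0.
New critical path: Lease→Hiring→Marketing = 2+7+6 = 15 ⇒ 15 days.

15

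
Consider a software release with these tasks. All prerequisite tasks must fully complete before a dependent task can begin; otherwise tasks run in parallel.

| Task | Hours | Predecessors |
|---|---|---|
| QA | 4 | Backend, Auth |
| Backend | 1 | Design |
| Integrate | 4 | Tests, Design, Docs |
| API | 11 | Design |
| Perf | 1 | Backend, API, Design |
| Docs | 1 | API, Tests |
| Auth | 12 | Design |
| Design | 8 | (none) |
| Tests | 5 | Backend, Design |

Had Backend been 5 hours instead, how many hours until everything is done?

24

As given, the longest chain is Design→API→Docs→Integrate = 8+11+1+4 = 24, so the finish is 24 hours.
The longest path through Backend is only 19 hours, so Backend has float 5.
The critical path is still Design→API→Docs→Integrate; finish is now 24 hours.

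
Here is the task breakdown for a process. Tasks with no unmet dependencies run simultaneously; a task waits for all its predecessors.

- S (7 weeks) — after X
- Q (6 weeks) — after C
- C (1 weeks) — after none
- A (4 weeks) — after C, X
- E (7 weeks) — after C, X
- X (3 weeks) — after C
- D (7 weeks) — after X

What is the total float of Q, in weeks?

4

Critical path: C→X→E = 1+3+7 = 11, so the finish is 11 weeks.
Q finishes as early as 7 and must finish by 11.
Slack of Q = 5 − 1 = 4 weeks.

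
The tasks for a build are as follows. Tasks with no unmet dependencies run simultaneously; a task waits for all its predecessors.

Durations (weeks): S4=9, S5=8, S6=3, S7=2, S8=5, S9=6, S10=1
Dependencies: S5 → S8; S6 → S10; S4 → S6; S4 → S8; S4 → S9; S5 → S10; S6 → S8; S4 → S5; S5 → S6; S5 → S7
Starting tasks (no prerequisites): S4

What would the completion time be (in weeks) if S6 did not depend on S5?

22

With the dependency in place, S4→S5→S6→S8 = 9+8+3+5 = 25 sets the finish at 25 weeks.
Without S5→S6, S6's earliest start moves from 17 to 9.
The longest chain is now S4→S5→S8 = 9+8+5 = 22, so the project takes 22 weeks.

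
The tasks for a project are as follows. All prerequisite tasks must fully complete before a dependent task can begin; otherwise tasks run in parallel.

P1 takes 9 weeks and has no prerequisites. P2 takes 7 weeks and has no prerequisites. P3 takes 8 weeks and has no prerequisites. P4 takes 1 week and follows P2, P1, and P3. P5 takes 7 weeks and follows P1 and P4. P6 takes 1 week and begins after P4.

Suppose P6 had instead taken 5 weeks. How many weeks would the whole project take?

The binding path is P1→P4→P5 = 9+1+7 = 17; finish at 17 weeks.
P6 is off the critical path — its longest chain is 11 weeks, giving 6 of slack.
The critical path is still P1→P4→P5; finish is now 17 weeks.

17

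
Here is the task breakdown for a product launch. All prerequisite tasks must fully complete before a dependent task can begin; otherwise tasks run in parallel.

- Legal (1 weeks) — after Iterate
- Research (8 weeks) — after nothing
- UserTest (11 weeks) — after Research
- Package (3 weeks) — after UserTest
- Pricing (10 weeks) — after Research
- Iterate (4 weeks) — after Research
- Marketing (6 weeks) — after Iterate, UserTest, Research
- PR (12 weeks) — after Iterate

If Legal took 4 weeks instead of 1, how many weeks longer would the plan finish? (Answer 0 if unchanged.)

0

The binding path is Research→UserTest→Marketing = 8+11+6 = 25; finish at 25 weeks.
Legal is off the critical path — its longest chain is 13 weeks, giving 12 of slack.
No other chain overtakes it, so the finish is 25 weeks.
Change in finish: 25 − 25 = +0 weeks.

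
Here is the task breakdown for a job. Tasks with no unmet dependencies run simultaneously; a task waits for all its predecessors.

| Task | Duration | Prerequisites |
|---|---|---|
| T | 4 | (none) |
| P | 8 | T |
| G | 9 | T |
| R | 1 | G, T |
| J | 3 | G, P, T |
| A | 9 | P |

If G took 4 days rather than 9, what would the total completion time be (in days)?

The binding path is T→P→A = 4+8+9 = 21; finish at 21 days.
G has 5 days of float (longest path through it is 16).
No other chain overtakes it, so the finish is 21 days.

21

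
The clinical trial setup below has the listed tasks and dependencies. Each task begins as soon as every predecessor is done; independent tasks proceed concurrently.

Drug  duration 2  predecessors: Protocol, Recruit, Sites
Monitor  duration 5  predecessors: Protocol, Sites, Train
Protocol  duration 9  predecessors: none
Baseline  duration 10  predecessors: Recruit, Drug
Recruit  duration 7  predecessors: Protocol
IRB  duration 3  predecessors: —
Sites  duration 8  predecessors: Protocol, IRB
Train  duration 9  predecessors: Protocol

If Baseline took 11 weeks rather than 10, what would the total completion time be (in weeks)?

Critical path before the change: Protocol→Sites→Drug→Baseline = 9+8+2+10 = 29 giving 29 weeks.
Baseline is on the critical path; changing it to 11 makes that path 30 weeks.
That remains the longest chain; total 30 weeks.

30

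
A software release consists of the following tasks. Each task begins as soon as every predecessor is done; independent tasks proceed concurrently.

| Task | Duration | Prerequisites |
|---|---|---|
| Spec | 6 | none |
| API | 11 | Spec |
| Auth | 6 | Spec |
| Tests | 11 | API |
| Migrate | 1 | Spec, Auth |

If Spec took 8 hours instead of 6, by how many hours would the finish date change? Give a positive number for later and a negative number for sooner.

2

The binding path is Spec→API→Tests = 6+11+11 = 28; finish at 28 hours.
Spec lies on that path, so at 8 hours the path becomes 30 hours.
No other chain overtakes it, so the finish is 30 hours.
Change in finish: 30 − 28 = +2 hours.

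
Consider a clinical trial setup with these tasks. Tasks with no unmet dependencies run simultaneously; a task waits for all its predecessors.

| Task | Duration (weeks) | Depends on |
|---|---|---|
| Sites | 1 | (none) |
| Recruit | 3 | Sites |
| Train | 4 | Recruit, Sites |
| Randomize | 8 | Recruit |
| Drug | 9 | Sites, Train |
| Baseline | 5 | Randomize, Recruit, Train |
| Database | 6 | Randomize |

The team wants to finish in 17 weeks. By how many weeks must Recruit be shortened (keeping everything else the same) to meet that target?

1

Current finish: 18 weeks; target: 17.
Recruit is on every critical path, so each week cut from Recruit cuts the finish by one (this holds down to a finish of 16).
Need 18 − 17 = 1 week off Recruit → Recruit becomes 2 weeks, finish becomes 17.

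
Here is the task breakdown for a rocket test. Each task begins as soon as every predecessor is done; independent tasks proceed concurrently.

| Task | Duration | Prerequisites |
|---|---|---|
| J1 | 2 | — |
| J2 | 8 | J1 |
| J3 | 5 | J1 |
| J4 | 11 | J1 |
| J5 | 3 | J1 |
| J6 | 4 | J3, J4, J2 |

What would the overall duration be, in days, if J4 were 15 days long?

Actual critical path: J1→J4→J6 = 2+11+4 = 17 ⇒ 17 days.
J4 lies on that path, so at 15 days the path becomes 21 days.
The critical path is still J1→J4→J6; finish is now 21 days.

21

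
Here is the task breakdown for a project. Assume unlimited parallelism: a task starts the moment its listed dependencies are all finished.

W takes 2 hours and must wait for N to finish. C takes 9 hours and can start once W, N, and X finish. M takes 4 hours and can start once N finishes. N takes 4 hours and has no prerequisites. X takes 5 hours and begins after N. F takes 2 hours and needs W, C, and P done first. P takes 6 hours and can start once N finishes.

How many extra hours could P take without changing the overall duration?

8

The longest chain is N→X→C→F = 4+5+9+2 = 20; overall finish 20 hours.
The longest chain containing P totals 12 hours.
So P can slip 18 − 10 = 8 hours.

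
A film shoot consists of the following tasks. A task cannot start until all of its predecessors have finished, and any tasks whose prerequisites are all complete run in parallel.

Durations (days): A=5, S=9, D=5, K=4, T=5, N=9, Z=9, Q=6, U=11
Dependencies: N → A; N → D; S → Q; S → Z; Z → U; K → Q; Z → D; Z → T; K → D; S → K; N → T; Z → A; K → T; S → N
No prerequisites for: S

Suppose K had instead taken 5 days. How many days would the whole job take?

Baseline: S→Z→U = 9+9+11 = 29 → 29 days.
The longest path through K is only 19 days, so K has float 10.
The critical path is still S→Z→U; finish is now 29 days.

29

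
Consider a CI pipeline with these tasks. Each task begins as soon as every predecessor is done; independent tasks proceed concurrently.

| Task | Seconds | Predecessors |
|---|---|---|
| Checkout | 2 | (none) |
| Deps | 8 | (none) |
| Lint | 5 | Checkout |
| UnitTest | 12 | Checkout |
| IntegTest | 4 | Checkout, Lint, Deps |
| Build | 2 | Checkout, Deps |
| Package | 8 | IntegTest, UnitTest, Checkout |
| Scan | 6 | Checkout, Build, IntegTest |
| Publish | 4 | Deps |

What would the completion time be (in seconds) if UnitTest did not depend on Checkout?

Original critical path: Checkout→UnitTest→Package = 2+12+8 = 22 ⇒ 22 seconds.
Without Checkout→UnitTest, UnitTest's earliest start moves from 2 to 0.
The longest chain is now Deps→IntegTest→Package = 8+4+8 = 20, so the project takes 20 seconds.

20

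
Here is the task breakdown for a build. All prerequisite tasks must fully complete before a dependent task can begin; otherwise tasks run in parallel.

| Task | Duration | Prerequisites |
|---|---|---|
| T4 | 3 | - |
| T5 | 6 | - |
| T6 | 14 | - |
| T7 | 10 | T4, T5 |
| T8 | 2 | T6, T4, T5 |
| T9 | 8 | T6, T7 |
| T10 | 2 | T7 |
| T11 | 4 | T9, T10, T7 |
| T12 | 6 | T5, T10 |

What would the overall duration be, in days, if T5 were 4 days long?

Critical path before the change: T5→T7→T9→T11 = 6+10+8+4 = 28 giving 28 days.
T5 lies on that path, so at 4 days the path becomes 26 days.
That remains the longest chain; total 26 days.

26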